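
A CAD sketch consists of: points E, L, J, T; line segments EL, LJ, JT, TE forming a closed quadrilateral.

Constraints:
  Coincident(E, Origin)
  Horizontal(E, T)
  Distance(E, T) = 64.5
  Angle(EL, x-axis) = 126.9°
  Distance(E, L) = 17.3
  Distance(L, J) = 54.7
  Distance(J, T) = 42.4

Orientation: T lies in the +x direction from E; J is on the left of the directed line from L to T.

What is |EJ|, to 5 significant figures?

53.095

E is at the origin; E and T share the same y with |ET| = 64.5 and T in +x, so T = (64.5, 0). EL runs at 126.9° with |EL| = 17.3, so L = (-10.387, 13.835). J is determined by |LJ| = 54.7 and |JT| = 42.4 together: it lies at the intersection of circle(L, 54.7) and circle(T, 42.4). With |LT| = 76.154, the foot of the radical line on LT is 45.919 from L and the perpendicular offset is √(54.7² − 45.919²) = 29.725. Taking the left-of-LT solution: J = (40.167, 34.723).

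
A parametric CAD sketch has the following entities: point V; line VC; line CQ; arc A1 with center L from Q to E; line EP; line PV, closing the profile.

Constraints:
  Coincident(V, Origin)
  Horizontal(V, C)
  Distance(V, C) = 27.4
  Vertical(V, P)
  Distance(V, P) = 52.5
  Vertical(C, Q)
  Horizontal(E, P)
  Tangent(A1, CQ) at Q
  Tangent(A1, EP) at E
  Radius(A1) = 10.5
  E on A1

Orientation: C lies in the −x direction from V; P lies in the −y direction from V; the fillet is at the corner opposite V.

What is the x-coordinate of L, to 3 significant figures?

-16.9

V is at the origin; V and C share the same y with |VC| = 27.4 and C on the −x side, so C = (-27.4, 0.00). VP is vertical with |VP| = 52.5 and P on the −y side, so P = (0.00, -52.5). The virtual corner opposite V is at (-27.4, -52.5). Tangency of A1 to CQ means the radius LQ is perpendicular to CQ and since A1 is tangent to EP there, LE ⟂ EP, with radius 10.5, so the center L sits 10.5 in from both sides at L = (-16.9, -42.0). So L.x = -16.9.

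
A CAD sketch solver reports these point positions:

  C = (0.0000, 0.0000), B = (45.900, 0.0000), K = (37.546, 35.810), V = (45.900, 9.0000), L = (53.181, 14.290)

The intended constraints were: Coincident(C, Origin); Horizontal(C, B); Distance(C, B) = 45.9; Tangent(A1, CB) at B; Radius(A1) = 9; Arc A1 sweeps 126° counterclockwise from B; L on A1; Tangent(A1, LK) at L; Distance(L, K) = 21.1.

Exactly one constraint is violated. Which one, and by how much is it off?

Distance(L, K) = 21.1 — off by 5.50.

C = (0.00, 0.00) ✓; C.y = 0.00, B.y = 0.00 ✓; |CB| = 45.90 ✓; ∠(VB, BC) = 90.00° ✓; |VB| = 9.000 ✓; bearing(V→L) − bearing(V→B) = 126.0° ✓; |VL| = 9.000 ✓; ∠(VL, LK) = 90.00° ✓; |LK| = 26.60 ✗.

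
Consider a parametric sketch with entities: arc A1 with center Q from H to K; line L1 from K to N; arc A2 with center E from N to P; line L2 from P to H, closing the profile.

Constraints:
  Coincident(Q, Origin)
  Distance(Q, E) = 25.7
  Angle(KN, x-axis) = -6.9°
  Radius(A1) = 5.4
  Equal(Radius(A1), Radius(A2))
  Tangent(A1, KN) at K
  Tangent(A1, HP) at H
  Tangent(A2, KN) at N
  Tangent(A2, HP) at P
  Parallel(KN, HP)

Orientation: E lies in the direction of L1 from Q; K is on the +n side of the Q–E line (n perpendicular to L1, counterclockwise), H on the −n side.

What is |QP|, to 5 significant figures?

26.261

The slot axis is L1's direction at -6.9°, so u = (cos -6.9°, sin -6.9°) = (0.99276, -0.12014) and n = (−sin -6.9°, cos -6.9°) = (0.12014, 0.99276). Q is at the origin and E lies 25.7 along u from Q, so E = 25.7·u = (25.514, -3.0875). Tangency of A1 to both parallel lines with radius 5.4 puts K and H at Q ± 5.4·n: K = (0.64874, 5.3609), H = (-0.64874, -5.3609). Equal radii place N and P the same way about E: N = E + 5.4·n = (26.163, 2.2734), P = E − 5.4·n = (24.865, -8.4484). Then |QP| = |P − Q| = 26.261.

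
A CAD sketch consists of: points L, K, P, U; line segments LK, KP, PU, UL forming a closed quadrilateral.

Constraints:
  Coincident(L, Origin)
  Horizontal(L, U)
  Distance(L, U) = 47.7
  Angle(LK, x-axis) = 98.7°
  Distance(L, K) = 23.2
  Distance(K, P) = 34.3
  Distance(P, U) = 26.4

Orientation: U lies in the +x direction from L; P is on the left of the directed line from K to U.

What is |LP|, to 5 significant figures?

36.723

Checks: |KP| = 34.30 ✓; |PU| = 26.40 ✓.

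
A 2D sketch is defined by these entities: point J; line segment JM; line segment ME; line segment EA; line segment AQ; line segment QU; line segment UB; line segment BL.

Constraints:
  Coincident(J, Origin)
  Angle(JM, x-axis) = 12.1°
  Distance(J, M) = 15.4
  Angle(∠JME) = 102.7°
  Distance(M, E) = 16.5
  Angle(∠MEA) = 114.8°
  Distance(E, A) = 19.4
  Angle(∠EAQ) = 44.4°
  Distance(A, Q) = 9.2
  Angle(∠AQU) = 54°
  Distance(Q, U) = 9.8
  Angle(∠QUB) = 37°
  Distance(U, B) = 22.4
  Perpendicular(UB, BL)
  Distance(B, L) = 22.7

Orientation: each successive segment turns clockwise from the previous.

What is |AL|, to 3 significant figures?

29.7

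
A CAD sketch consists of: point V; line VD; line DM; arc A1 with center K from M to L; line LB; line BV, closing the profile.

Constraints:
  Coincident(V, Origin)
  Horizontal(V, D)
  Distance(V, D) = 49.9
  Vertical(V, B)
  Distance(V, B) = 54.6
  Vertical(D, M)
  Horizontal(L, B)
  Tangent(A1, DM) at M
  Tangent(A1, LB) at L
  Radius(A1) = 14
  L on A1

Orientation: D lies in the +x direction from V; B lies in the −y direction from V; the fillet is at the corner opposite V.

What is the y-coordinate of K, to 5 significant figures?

-40.600

V is at the origin; VD is horizontal with |VD| = 49.9 and D on the +x side, so D = (49.900, 0.0000). V and B share the same x with |VB| = 54.6 and B on the −y side, so B = (0.0000, -54.600). The virtual corner opposite V is at (49.900, -54.600). Tangency of A1 to DM means the radius KM is perpendicular to DM and tangency of A1 to LB means the radius KL is perpendicular to LB, with radius 14.0, so the center K sits 14.0 in from both sides at K = (35.900, -40.600). So K.y = -40.600.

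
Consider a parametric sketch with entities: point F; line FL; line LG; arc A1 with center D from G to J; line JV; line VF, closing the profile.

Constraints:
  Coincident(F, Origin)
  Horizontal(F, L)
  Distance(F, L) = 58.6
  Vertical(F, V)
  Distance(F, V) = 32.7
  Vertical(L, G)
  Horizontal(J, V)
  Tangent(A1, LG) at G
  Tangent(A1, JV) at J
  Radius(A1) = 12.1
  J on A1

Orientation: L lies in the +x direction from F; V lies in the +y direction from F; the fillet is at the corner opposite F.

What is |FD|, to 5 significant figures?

50.859

F is at the origin; F and L share the same y with |FL| = 58.6 and L on the +x side, so L = (58.600, 0.0000). FV is vertical with |FV| = 32.7 and V on the +y side, so V = (0.0000, 32.700). The virtual corner opposite F is at (58.600, 32.700). A1 meets LG tangentially, so DG is at right angles to LG and A1 meets JV tangentially, so DJ is at right angles to JV, with radius 12.1, so the center D sits 12.1 in from both sides at D = (46.500, 20.600). Then |FD| = |D − F| = 50.859.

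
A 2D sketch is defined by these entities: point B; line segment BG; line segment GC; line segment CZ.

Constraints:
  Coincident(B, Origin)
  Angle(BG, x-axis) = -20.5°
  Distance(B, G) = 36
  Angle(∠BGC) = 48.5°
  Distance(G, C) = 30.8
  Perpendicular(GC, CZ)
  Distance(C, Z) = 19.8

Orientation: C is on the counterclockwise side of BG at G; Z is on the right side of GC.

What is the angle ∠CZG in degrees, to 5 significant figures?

57.265°

B is at the origin; BG runs at -20.5° with length 36.0, so G = 36.0·(cos -20.5°, sin -20.5°) = (33.720, -12.607). ∠BGC = 48.5°, so GC runs at -20.5° + (180° − 48.5°) = 111.00° from the x-axis; with |GC| = 30.8, C = G + 30.8·(cos 111.00°, sin 111.00°) = (22.682, 16.147). The perpendicularity gives CZ at right angles to GC; with |CZ| = 19.8 on the right of GC, Z = C + 19.8·(0.93358, 0.35837) = (41.167, 23.242). Then cos ∠CZG = ZC·ZG / (|ZC||ZG|), giving 57.265°.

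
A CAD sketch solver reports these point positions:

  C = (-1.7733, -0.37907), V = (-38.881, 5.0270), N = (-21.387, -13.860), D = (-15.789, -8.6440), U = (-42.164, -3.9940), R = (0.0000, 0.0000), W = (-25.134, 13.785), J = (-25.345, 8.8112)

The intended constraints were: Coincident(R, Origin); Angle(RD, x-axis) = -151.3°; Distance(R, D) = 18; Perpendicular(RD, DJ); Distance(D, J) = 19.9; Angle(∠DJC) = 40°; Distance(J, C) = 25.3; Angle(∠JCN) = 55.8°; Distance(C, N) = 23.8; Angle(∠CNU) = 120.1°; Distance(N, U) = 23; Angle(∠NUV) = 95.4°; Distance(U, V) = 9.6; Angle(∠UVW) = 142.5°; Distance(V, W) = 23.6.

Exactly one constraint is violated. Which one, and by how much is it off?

Distance(V, W) = 23.6 — off by 7.30.

R = (0.00, 0.00) ✓; RD at -151.3° ✓; |RD| = 18.00 ✓; ∠(RD, DJ) = 90.00° ✓; |DJ| = 19.90 ✓; ∠DJC = 40.00° ✓; |JC| = 25.30 ✓; ∠JCN = 55.80° ✓; |CN| = 23.80 ✓; ∠CNU = 120.1° ✓; |NU| = 23.00 ✓; ∠NUV = 95.40° ✓; |UV| = 9.600 ✓; ∠UVW = 142.5° ✓; |VW| = 16.30 ✗.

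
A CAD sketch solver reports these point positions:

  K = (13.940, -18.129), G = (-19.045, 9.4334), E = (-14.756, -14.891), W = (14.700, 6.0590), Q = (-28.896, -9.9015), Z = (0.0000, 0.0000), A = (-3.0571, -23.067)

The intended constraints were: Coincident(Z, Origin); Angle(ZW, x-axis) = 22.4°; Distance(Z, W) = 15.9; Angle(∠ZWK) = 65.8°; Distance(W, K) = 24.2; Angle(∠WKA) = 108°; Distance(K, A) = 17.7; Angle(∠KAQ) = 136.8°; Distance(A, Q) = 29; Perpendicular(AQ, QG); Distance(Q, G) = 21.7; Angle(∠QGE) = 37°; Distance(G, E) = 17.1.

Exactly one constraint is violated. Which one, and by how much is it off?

Distance(G, E) = 17.1 — off by 7.60.

Z = (0.00, 0.00) ✓; ZW at 22.40° ✓; |ZW| = 15.90 ✓; ∠ZWK = 65.80° ✓; |WK| = 24.20 ✓; ∠WKA = 108.0° ✓; |KA| = 17.70 ✓; ∠KAQ = 136.8° ✓; |AQ| = 29.00 ✓; ∠(AQ, QG) = 90.00° ✓; |QG| = 21.70 ✓; ∠QGE = 37.00° ✓; |GE| = 24.70 ✗.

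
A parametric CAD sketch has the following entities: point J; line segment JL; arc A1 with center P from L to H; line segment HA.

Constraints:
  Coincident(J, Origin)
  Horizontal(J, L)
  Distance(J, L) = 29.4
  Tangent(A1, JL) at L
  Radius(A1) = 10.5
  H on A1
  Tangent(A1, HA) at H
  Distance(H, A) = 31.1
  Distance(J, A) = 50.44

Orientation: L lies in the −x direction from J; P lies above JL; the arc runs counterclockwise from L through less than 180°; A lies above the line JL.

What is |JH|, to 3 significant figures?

23.1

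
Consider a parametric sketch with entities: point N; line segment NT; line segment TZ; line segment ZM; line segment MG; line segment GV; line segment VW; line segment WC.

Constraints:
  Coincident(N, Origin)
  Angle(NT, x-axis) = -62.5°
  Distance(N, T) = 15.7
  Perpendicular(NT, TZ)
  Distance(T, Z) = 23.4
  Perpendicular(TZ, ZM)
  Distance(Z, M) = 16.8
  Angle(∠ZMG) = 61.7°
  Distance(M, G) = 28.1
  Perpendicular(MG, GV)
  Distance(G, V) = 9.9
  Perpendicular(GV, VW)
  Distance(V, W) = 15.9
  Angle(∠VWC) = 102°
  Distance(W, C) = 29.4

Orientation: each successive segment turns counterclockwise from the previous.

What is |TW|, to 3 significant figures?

17.5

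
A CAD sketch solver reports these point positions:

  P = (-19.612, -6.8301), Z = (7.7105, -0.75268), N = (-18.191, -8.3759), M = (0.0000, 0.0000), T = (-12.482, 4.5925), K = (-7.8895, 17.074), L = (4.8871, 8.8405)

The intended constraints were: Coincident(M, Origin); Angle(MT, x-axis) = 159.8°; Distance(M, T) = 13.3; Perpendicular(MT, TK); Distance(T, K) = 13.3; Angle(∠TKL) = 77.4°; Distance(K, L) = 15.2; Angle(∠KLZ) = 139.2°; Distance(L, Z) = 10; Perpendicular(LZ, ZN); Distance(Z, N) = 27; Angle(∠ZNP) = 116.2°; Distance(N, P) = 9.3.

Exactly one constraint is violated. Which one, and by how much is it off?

Distance(N, P) = 9.3 — off by 7.20.

M = (0.00, 0.00) ✓; MT at 159.8° ✓; |MT| = 13.30 ✓; ∠(MT, TK) = 90.00° ✓; |TK| = 13.30 ✓; ∠TKL = 77.40° ✓; |KL| = 15.20 ✓; ∠KLZ = 139.2° ✓; |LZ| = 10.00 ✓; ∠(LZ, ZN) = 90.00° ✓; |ZN| = 27.00 ✓; ∠ZNP = 116.2° ✓; |NP| = 2.100 ✗.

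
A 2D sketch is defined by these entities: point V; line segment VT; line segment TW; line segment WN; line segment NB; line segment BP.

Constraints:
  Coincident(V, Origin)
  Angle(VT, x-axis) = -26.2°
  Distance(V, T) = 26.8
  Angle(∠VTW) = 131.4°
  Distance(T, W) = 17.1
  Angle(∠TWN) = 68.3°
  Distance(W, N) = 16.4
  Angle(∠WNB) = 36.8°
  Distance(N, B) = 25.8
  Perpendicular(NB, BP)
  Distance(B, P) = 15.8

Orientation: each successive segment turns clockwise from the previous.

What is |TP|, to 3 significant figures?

23.9

V is at the origin; VT runs at -26.2° with length 26.8, so T = (24.0, -11.8). ∠VTW = 131.4° gives TW at -74.8° from the x-axis; with |TW| = 17.1, W = (28.5, -28.3). ∠TWN = 68.3° gives WN at 174° from the x-axis; with |WN| = 16.4, N = (12.2, -26.5). ∠WNB = 36.8° gives NB at 30.3° from the x-axis; with |NB| = 25.8, B = (34.5, -13.5). NB is perpendicular to BP, so BP runs at -59.7°; with |BP| = 15.8, P = (42.5, -27.1). Then |TP| = |P − T| = 23.9.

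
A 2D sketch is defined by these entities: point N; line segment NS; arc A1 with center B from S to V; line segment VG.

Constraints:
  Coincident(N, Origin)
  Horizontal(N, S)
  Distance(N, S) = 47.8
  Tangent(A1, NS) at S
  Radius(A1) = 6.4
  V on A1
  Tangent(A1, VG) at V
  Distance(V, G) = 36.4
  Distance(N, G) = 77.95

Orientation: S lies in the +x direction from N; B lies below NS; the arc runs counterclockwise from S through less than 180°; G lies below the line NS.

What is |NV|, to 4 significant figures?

44.57

N is at the origin; N and S share the same y with |NS| = 47.8 and S on the +x side, so S = (47.80, 0.000). Tangency of A1 to NS means the radius BS is perpendicular to NS, so B = S + (0, -6.4) = (47.80, -6.400). Since BV ⟂ VG (tangency), |BG| = √(6.4² + 36.4²) = 36.96 regardless of where V sits on A1. So G lies on both circle(N, 77.95) and circle(B, 36.96); the below-NS intersection is G = (68.66, -36.91). V is the foot of the tangent from G: V = (43.22, -10.87).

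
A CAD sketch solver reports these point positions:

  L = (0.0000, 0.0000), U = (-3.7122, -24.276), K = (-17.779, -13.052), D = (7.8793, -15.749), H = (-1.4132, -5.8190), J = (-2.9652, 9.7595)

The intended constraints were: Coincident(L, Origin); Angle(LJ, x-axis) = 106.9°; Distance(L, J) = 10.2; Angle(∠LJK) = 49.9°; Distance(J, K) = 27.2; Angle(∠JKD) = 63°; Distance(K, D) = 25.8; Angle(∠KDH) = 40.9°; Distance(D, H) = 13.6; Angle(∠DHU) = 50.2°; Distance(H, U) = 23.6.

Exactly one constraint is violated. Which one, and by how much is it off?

Distance(H, U) = 23.6 — off by 5.00.

L = (0.00, 0.00) ✓; LJ at 106.9° ✓; |LJ| = 10.20 ✓; ∠LJK = 49.90° ✓; |JK| = 27.20 ✓; ∠JKD = 63.00° ✓; |KD| = 25.80 ✓; ∠KDH = 40.90° ✓; |DH| = 13.60 ✓; ∠DHU = 50.20° ✓; |HU| = 18.60 ✗.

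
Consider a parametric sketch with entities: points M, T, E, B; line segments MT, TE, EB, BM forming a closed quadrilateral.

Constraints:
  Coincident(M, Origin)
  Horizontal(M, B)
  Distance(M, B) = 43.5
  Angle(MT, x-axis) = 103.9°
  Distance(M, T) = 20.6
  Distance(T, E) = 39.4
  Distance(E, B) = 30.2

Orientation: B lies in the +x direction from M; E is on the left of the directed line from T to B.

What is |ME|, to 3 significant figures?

44.0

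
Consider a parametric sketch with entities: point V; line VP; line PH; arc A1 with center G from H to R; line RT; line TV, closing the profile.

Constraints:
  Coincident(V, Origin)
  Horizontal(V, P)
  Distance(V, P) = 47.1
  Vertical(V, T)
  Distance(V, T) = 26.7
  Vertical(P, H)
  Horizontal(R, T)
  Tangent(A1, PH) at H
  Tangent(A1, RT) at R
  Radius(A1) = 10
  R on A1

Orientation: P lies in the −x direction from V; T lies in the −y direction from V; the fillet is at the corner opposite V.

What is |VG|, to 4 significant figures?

40.69

V is at the origin; VP is horizontal with |VP| = 47.1 and P on the −x side, so P = (-47.10, 0.000). V and T share the same x with |VT| = 26.7 and T on the −y side, so T = (0.000, -26.70). The virtual corner opposite V is at (-47.10, -26.70). Since A1 is tangent to PH there, GH ⟂ PH and since A1 is tangent to RT there, GR ⟂ RT, with radius 10.0, so the center G sits 10.0 in from both sides at G = (-37.10, -16.70). Then |VG| = |G − V| = 40.69.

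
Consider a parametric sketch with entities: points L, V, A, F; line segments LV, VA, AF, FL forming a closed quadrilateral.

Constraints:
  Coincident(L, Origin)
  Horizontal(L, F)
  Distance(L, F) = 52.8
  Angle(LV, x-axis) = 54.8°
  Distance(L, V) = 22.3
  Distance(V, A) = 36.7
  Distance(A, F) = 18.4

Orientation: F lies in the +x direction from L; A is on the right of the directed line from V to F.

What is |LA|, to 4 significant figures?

38.18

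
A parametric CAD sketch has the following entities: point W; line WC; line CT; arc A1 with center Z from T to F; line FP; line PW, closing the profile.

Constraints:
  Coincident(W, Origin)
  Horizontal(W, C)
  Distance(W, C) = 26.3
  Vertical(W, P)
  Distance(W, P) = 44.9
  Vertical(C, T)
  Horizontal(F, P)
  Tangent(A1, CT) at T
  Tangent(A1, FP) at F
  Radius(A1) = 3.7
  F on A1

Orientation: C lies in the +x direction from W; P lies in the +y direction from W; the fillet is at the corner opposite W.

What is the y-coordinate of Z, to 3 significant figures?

41.2

W is at the origin; WC is horizontal with |WC| = 26.3 and C on the +x side, so C = (26.3, 0.00). W and P share the same x with |WP| = 44.9 and P on the +y side, so P = (0.00, 44.9). The virtual corner opposite W is at (26.3, 44.9). Since A1 is tangent to CT there, ZT ⟂ CT and tangency of A1 to FP means the radius ZF is perpendicular to FP, with radius 3.7, so the center Z sits 3.7 in from both sides at Z = (22.6, 41.2). So Z.y = 41.2.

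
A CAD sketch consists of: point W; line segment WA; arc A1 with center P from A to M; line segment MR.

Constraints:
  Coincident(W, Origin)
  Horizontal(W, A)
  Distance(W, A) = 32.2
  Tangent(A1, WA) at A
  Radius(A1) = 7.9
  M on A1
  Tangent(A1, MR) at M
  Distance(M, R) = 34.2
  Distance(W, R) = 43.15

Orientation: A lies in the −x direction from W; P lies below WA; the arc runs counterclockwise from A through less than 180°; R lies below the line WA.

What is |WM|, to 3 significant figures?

40.5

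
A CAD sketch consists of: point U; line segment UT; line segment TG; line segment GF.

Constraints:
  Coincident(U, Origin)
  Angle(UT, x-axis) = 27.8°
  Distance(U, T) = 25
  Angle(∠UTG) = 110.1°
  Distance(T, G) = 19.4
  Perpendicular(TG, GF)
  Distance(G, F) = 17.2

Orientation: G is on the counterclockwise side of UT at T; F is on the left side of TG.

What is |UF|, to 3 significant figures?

28.7

∠UTG = 110.1°, so TG runs at 27.8° + (180° − 110.1°) = 97.7° from the x-axis; with |TG| = 19.4, G = T + 19.4·(cos 97.7°, sin 97.7°) = (19.5, 30.9). TG ⟂ GF; with |GF| = 17.2 on the left of TG, F = G + 17.2·(-0.991, -0.134) = (2.47, 28.6). Then |UF| = |F − U| = 28.7.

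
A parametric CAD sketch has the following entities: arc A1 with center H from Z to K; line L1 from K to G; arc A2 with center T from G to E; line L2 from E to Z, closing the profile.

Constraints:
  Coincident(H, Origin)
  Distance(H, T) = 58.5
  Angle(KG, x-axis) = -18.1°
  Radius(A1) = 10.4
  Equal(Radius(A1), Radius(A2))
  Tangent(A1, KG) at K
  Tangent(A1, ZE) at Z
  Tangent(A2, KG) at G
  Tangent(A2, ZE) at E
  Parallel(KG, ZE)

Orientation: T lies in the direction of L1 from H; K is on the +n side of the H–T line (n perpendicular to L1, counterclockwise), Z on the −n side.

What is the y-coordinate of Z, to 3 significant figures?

-9.89

The slot axis is L1's direction at -18.1°, so u = (cos -18.1°, sin -18.1°) = (0.951, -0.311) and n = (−sin -18.1°, cos -18.1°) = (0.311, 0.951). H is at the origin and T lies 58.5 along u from H, so T = 58.5·u = (55.6, -18.2). Tangency of A1 to both parallel lines with radius 10.4 puts K and Z at H ± 10.4·n: K = (3.23, 9.89), Z = (-3.23, -9.89). So Z.y = -9.89.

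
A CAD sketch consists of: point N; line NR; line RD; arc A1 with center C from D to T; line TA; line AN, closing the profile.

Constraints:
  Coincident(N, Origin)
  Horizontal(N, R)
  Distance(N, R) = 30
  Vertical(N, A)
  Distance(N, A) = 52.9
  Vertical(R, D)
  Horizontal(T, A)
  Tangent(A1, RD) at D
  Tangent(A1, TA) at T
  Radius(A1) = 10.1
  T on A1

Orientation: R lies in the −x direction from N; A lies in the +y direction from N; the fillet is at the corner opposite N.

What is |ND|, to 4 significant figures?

52.27

N is at the origin; NR is horizontal with |NR| = 30.0 and R on the −x side, so R = (-30.00, 0.000). N and A share the same x with |NA| = 52.9 and A on the +y side, so A = (0.000, 52.90). The virtual corner opposite N is at (-30.00, 52.90). The tangent condition forces CD to be normal to RD and A1 meets TA tangentially, so CT is at right angles to TA, with radius 10.1, so the center C sits 10.1 in from both sides at C = (-19.90, 42.80). That places the tangent points at D = (-30.00, 42.80) on RD and T = (-19.90, 52.90) on TA. Then |ND| = |D − N| = 52.27.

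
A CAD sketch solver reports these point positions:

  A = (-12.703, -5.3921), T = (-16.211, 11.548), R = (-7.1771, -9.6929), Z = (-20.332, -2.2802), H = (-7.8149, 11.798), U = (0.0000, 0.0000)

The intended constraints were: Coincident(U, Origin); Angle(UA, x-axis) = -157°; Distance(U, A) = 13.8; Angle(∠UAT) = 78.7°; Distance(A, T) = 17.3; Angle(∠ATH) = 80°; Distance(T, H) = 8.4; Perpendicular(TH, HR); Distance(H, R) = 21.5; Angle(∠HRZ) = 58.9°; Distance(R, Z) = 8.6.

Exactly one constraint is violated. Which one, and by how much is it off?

Distance(R, Z) = 8.6 — off by 6.50.

U = (0.00, 0.00) ✓; UA at -157.0° ✓; |UA| = 13.80 ✓; ∠UAT = 78.70° ✓; |AT| = 17.30 ✓; ∠ATH = 80.01° ✓; |TH| = 8.400 ✓; ∠(TH, HR) = 90.01° ✓; |HR| = 21.50 ✓; ∠HRZ = 58.90° ✓; |RZ| = 15.10 ✗.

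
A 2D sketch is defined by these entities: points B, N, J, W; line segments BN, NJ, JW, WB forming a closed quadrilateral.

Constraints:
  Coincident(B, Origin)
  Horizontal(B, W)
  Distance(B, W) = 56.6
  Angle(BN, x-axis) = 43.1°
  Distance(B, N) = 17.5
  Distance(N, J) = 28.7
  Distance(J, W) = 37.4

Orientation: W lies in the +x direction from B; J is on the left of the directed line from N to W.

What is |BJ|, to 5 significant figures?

46.183

Checks: |NJ| = 28.70 ✓; |JW| = 37.40 ✓.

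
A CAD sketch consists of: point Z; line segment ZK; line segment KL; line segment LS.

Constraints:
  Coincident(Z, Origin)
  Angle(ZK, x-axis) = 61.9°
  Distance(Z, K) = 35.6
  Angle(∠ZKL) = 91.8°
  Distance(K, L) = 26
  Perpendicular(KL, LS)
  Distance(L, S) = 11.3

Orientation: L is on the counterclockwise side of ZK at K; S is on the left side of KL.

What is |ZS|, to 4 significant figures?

36.40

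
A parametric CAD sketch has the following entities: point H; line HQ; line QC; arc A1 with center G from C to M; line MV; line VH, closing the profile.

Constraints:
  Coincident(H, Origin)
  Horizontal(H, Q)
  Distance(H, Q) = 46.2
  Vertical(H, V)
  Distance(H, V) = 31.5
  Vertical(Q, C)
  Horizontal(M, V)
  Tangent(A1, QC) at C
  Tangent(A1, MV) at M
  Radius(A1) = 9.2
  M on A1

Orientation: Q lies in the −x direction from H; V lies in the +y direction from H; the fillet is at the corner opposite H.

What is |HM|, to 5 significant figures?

48.593

H is at the origin; HQ is horizontal with |HQ| = 46.2 and Q on the −x side, so Q = (-46.200, 0.0000). HV is vertical with |HV| = 31.5 and V on the +y side, so V = (0.0000, 31.500). The virtual corner opposite H is at (-46.200, 31.500). A1 meets QC tangentially, so GC is at right angles to QC and tangency of A1 to MV means the radius GM is perpendicular to MV, with radius 9.2, so the center G sits 9.2 in from both sides at G = (-37.000, 22.300). That places the tangent points at C = (-46.200, 22.300) on QC and M = (-37.000, 31.500) on MV. Then |HM| = |M − H| = 48.593.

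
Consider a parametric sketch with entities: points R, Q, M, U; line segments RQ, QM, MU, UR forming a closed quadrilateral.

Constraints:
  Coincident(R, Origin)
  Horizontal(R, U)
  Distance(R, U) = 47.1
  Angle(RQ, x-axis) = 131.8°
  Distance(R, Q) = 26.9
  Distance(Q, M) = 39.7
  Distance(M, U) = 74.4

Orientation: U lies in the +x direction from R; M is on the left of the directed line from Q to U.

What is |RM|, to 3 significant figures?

56.3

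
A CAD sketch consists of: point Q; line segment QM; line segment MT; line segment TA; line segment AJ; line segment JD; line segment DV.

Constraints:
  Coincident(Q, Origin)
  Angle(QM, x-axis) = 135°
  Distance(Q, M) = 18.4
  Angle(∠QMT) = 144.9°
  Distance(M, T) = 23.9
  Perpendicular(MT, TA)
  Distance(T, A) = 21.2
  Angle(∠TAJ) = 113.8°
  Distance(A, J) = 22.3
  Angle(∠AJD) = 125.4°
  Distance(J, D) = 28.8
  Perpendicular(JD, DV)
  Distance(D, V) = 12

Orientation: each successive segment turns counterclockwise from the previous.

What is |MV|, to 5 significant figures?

15.950

∠AJD = 125.4° gives JD at 20.900° from the x-axis; with |JD| = 28.8, D = (5.2579, -5.8634). JD ⟂ DV, so DV runs at 110.90°; with |DV| = 12.0, V = (0.97704, 5.3470). Then |MV| = |V − M| = 15.950.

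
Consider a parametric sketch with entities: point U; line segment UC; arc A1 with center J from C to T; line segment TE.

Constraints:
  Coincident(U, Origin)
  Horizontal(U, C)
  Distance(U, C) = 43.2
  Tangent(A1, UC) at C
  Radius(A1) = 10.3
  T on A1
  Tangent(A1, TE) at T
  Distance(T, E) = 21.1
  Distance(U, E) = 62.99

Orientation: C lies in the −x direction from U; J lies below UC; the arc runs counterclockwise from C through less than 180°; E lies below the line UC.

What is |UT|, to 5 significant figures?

54.309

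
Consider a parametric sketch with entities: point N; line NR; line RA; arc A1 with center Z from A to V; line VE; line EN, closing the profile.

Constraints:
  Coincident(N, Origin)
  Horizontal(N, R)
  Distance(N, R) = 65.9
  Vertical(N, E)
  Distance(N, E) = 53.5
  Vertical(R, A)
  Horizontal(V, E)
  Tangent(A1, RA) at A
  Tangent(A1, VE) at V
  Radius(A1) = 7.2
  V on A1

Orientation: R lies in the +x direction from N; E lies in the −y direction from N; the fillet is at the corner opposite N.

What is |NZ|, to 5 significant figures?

74.762

N is at the origin; N and R share the same y with |NR| = 65.9 and R on the +x side, so R = (65.900, 0.0000). N and E share the same x with |NE| = 53.5 and E on the −y side, so E = (0.0000, -53.500). The virtual corner opposite N is at (65.900, -53.500). A1 meets RA tangentially, so ZA is at right angles to RA and the tangent condition forces ZV to be normal to VE, with radius 7.2, so the center Z sits 7.2 in from both sides at Z = (58.700, -46.300). Then |NZ| = |Z − N| = 74.762.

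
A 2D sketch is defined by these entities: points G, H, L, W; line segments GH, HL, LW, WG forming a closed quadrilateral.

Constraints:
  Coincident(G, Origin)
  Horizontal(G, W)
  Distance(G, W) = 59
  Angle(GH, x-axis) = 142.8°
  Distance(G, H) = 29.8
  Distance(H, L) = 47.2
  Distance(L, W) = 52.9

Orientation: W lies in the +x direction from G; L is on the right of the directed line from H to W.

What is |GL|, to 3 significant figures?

18.5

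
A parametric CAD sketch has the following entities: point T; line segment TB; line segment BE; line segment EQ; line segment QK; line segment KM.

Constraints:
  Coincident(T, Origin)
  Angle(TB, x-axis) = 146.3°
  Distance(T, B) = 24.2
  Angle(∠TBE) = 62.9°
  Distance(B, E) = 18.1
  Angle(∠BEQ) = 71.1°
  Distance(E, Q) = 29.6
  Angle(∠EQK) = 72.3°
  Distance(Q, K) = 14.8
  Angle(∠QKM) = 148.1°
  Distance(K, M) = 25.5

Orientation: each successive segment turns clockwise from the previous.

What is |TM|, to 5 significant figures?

35.273

T is at the origin; TB runs at 146.3° with length 24.2, so B = (-20.133, 13.427). ∠TBE = 62.9° gives BE at 29.200° from the x-axis; with |BE| = 18.1, E = (-4.3334, 22.257). ∠BEQ = 71.1° gives EQ at -79.700° from the x-axis; with |EQ| = 29.6, Q = (0.95915, -6.8655). ∠EQK = 72.3° gives QK at 172.60° from the x-axis; with |QK| = 14.8, K = (-13.718, -4.9593). ∠QKM = 148.1° gives KM at 140.70° from the x-axis; with |KM| = 25.5, M = (-33.451, 11.192). Then |TM| = |M − T| = 35.273.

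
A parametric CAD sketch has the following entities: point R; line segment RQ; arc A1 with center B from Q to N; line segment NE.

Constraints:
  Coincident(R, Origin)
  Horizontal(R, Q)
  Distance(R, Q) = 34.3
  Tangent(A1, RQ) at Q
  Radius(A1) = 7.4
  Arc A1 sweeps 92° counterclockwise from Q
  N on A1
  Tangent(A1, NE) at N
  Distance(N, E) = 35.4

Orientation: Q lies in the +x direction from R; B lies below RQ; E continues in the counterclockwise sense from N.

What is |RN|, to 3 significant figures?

28.0

R is at the origin; RQ is horizontal with |RQ| = 34.3 and Q on the +x side, so Q = (34.3, 0.00). A1 meets RQ tangentially, so BQ is at right angles to RQ, so B = Q + (0, -7.4) = (34.3, -7.40). On A1, Q sits at bearing 90° from B; a 92° counterclockwise sweep puts N at bearing 182°, so N = B + 7.4·(cos 182°, sin 182°) = (26.9, -7.66). Then |RN| = |N − R| = 28.0.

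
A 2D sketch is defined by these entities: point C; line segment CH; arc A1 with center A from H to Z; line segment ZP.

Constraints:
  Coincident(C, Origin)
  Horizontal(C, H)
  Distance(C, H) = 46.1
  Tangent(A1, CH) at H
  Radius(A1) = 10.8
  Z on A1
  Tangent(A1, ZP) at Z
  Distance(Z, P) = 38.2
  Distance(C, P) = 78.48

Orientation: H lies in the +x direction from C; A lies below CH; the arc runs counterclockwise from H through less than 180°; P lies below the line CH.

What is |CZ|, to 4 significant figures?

41.97

Checks: |AZ| = 10.80 ✓; ∠(AZ, ZP) = 90.00° ✓; |ZP| = 38.20 ✓; |CP| = 78.48 ✓.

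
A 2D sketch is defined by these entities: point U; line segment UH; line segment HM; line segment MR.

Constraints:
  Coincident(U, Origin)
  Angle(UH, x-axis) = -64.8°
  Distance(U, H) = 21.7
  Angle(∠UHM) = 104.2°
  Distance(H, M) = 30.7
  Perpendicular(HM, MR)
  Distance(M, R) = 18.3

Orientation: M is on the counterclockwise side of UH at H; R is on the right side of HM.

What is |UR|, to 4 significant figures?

53.34

U is at the origin; UH runs at -64.8° with length 21.7, so H = 21.7·(cos -64.8°, sin -64.8°) = (9.239, -19.63). ∠UHM = 104.2°, so HM runs at -64.8° + (180° − 104.2°) = 11.00° from the x-axis; with |HM| = 30.7, M = H + 30.7·(cos 11.00°, sin 11.00°) = (39.38, -13.78). HM ⟂ MR; with |MR| = 18.3 on the right of HM, R = M + 18.3·(0.1908, -0.9816) = (42.87, -31.74). Then |UR| = |R − U| = 53.34.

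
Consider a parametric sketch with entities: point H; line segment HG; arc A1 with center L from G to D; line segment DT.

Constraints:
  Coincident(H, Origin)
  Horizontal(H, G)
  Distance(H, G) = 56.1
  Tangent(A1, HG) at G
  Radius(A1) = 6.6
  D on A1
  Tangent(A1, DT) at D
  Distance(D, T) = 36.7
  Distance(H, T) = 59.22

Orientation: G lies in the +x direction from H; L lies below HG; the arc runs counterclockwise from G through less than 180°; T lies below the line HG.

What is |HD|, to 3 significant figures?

49.9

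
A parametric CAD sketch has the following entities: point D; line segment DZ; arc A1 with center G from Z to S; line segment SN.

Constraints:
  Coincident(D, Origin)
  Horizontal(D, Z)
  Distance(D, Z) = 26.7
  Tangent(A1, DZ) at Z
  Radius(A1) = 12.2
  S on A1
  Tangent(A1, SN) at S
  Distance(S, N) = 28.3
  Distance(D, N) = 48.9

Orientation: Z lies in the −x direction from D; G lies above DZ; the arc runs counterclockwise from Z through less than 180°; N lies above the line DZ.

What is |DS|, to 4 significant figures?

21.87

Checks: |GS| = 12.20 ✓; ∠(GS, SN) = 90.00° ✓; |SN| = 28.30 ✓; |DN| = 48.90 ✓.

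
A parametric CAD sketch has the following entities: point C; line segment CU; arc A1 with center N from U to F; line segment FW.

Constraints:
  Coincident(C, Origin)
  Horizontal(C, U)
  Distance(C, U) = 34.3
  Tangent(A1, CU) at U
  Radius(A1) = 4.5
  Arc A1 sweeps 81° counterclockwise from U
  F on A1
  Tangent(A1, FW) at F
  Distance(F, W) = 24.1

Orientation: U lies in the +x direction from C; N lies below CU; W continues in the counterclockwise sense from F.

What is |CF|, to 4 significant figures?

30.10

C is at the origin; C and U share the same y with |CU| = 34.3 and U on the +x side, so U = (34.30, 0.000). Tangency of A1 to CU means the radius NU is perpendicular to CU, so N = U + (0, -4.5) = (34.30, -4.500). On A1, U sits at bearing 90° from N; an 81° counterclockwise sweep puts F at bearing 171°, so F = N + 4.5·(cos 171°, sin 171°) = (29.86, -3.796). Then |CF| = |F − C| = 30.10.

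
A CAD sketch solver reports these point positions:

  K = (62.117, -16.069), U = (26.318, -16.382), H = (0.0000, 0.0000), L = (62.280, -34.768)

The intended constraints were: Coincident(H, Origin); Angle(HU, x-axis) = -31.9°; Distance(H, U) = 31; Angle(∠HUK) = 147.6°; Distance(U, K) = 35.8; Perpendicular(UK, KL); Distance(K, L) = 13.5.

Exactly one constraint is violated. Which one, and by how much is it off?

Distance(K, L) = 13.5 — off by 5.20.

H = (0.00, 0.00) ✓; HU at -31.90° ✓; |HU| = 31.00 ✓; ∠HUK = 147.6° ✓; |UK| = 35.80 ✓; ∠(UK, KL) = 90.00° ✓; |KL| = 18.70 ✗.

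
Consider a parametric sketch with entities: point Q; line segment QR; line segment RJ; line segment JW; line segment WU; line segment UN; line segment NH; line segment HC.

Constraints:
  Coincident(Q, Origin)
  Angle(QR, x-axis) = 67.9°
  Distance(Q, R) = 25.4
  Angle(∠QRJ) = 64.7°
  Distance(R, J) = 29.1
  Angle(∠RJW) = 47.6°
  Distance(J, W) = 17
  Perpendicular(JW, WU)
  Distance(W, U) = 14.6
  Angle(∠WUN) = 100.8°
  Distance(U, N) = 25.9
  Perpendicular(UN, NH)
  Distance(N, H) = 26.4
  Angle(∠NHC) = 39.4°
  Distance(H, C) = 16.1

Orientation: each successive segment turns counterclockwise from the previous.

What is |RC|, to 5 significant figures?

27.166

Q is at the origin; QR runs at 67.9° with length 25.4, so R = (9.5561, 23.534). ∠QRJ = 64.7° gives RJ at -176.80° from the x-axis; with |RJ| = 29.1, J = (-19.499, 21.909). ∠RJW = 47.6° gives JW at -44.400° from the x-axis; with |JW| = 17.0, W = (-7.3525, 10.015). JW is perpendicular to WU, so WU runs at 45.600°; with |WU| = 14.6, U = (2.8626, 20.446). ∠WUN = 100.8° gives UN at 124.80° from the x-axis; with |UN| = 25.9, N = (-11.919, 41.714). UN ⟂ NH, so NH runs at -145.20°; with |NH| = 26.4, H = (-33.597, 26.647). ∠NHC = 39.4° gives HC at -4.6000° from the x-axis; with |HC| = 16.1, C = (-17.549, 25.356). Then |RC| = |C − R| = 27.166.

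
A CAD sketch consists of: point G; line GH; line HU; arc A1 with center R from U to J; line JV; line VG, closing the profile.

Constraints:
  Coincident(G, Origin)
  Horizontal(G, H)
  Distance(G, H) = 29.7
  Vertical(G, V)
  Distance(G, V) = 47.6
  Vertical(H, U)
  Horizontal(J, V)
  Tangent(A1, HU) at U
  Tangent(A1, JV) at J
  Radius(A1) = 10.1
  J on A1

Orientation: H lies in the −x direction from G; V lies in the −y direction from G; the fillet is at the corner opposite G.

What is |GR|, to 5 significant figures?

42.313

G and V share the same x with |GV| = 47.6 and V on the −y side, so V = (0.0000, -47.600). The virtual corner opposite G is at (-29.700, -47.600). The tangent condition forces RU to be normal to HU and A1 meets JV tangentially, so RJ is at right angles to JV, with radius 10.1, so the center R sits 10.1 in from both sides at R = (-19.600, -37.500). Then |GR| = |R − G| = 42.313.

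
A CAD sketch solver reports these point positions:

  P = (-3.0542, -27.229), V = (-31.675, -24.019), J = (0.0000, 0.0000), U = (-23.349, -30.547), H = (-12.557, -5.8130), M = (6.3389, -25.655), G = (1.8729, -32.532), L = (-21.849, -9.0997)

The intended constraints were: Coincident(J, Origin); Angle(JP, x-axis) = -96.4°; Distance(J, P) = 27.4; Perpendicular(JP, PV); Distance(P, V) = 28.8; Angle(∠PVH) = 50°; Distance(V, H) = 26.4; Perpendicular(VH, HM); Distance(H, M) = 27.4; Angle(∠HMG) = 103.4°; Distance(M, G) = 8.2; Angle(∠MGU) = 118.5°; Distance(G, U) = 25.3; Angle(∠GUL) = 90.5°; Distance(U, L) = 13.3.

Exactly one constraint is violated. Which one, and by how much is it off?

Distance(U, L) = 13.3 — off by 8.20.

J = (0.00, 0.00) ✓; JP at -96.40° ✓; |JP| = 27.40 ✓; ∠(JP, PV) = 90.00° ✓; |PV| = 28.80 ✓; ∠PVH = 50.00° ✓; |VH| = 26.40 ✓; ∠(VH, HM) = 90.00° ✓; |HM| = 27.40 ✓; ∠HMG = 103.4° ✓; |MG| = 8.200 ✓; ∠MGU = 118.5° ✓; |GU| = 25.30 ✓; ∠GUL = 90.50° ✓; |UL| = 21.50 ✗.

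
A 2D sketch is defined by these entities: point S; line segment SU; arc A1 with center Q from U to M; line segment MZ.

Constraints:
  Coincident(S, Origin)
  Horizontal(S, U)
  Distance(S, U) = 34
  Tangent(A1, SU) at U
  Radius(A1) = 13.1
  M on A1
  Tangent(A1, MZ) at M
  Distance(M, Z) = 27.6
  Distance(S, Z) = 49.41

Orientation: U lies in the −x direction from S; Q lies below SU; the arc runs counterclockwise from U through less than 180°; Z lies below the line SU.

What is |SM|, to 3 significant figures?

48.9

S is at the origin; SU is horizontal with |SU| = 34.0 and U on the −x side, so U = (-34.0, 0.00). The tangent condition forces QU to be normal to SU, so Q = U + (0, -13.1) = (-34.0, -13.1). Since QM ⟂ MZ (tangency), |QZ| = √(13.1² + 27.6²) = 30.6 regardless of where M sits on A1. So Z lies on both circle(S, 49.41) and circle(Q, 30.6); the below-SU intersection is Z = (-25.4, -42.4). M is the foot of the tangent from Z: M = (-43.8, -21.8).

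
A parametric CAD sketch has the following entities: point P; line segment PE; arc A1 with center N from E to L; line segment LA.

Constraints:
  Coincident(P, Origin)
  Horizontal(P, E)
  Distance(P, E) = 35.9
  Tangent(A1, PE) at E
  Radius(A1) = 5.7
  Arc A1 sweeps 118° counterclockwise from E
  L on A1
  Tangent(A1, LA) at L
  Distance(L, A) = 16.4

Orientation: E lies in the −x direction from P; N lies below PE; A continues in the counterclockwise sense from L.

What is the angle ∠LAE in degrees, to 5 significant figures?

21.346°

On A1, E sits at bearing 90° from N; a 118° counterclockwise sweep puts L at bearing 208°, so L = N + 5.7·(cos 208°, sin 208°) = (-40.933, -8.3760). A1 meets LA tangentially, so NL is at right angles to LA, so LA runs along (−sin 208°, cos 208°); with |LA| = 16.4, A = (-33.233, -22.856). Then cos ∠LAE = AL·AE / (|AL||AE|), giving 21.346°.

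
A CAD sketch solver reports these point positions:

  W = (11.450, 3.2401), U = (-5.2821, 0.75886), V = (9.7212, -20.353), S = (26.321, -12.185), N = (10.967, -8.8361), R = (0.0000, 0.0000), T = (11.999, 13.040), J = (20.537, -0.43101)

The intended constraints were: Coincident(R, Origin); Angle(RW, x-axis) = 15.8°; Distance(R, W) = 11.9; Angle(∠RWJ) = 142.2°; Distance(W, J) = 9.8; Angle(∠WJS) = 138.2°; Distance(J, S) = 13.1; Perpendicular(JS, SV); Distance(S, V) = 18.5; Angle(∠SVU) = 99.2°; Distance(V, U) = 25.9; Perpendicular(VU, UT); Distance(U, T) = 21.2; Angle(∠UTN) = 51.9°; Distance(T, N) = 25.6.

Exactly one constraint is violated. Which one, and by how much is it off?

Distance(T, N) = 25.6 — off by 3.70.

R = (0.00, 0.00) ✓; RW at 15.80° ✓; |RW| = 11.90 ✓; ∠RWJ = 142.2° ✓; |WJ| = 9.801 ✓; ∠WJS = 138.2° ✓; |JS| = 13.10 ✓; ∠(JS, SV) = 90.00° ✓; |SV| = 18.50 ✓; ∠SVU = 99.20° ✓; |VU| = 25.90 ✓; ∠(VU, UT) = 90.00° ✓; |UT| = 21.20 ✓; ∠UTN = 51.90° ✓; |TN| = 21.90 ✗.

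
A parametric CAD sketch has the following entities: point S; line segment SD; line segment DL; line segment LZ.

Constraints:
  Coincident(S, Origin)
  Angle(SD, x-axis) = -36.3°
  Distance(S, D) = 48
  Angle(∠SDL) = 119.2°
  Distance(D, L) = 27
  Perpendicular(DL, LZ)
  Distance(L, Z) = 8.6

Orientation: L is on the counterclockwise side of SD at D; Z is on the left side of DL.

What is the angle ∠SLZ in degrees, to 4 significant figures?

50.27°

∠SDL = 119.2°, so DL runs at -36.3° + (180° − 119.2°) = 24.50° from the x-axis; with |DL| = 27.0, L = D + 27.0·(cos 24.50°, sin 24.50°) = (63.25, -17.22). The perpendicularity gives LZ at right angles to DL; with |LZ| = 8.6 on the left of DL, Z = L + 8.6·(-0.4147, 0.9100) = (59.69, -9.394). Then cos ∠SLZ = LS·LZ / (|LS||LZ|), giving 50.27°.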